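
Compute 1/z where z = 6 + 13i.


|z|^2 = 36+169 = 205
1/z = (6 - 13i)/205

1/z = 0.0293 - 0.0634i


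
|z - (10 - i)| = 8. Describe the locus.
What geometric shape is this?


|z - z0| = r is a circle with center z0 and radius r.
Center = (10, -1), radius = 8

Circle with center (10, -1) and radius 8


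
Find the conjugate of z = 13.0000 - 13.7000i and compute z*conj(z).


z_bar = 13.0000 + 13.7000i
z*z_bar = 13^2 + (-13.7)^2 = 169 + 187.69 = 356.69

z_bar = 13.0000 + 13.7000i, z*z_bar = 356.69


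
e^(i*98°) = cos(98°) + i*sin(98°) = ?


cos(98°) = -0.1392
sin(98°) = 0.9903

e^(i*98°) = -0.1392 + 0.9903i


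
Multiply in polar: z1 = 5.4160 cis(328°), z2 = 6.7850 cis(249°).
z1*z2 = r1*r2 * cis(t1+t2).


r = 5.4160 * 6.7850 = 36.7476
theta = 328° + 249° = 577° = 217° (mod 360)

36.7476 cis(217°)


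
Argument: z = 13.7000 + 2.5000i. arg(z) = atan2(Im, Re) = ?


Re = 13.7, Im = 2.5
arg = atan2(2.5, 13.7) = 10.3416 degrees

arg(z) = 10.3416 degrees


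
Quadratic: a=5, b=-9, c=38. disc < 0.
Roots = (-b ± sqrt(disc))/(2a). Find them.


disc = (-9)^2 - 4*5*38 = 81 - 760 = -679
sqrt(|disc|) = sqrt(679) = 26.0576
Real part = 9/(2*5) = 0.9000
Imag part = 26.0576/(2*5) = 2.6058

0.9000 ± 2.6058i


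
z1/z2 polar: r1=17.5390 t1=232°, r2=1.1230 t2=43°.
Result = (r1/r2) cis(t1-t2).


r = 17.5390 / 1.1230 = 15.6180
theta = 232° - 43° = 189° = 189° (mod 360)

15.6180 cis(189°)


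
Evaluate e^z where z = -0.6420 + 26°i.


e^-0.6420 = 0.52624
cos(26°) = 0.8988
sin(26°) = 0.4384
Real = 0.52624*0.8988 = 0.4730
Imag = 0.52624*0.4384 = 0.2307

0.4730 + 0.2307i


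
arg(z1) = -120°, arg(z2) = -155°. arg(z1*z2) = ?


arg(z1*z2) = -120° - 155° = -275°
Normalized to (-180°, 180°]: 85°

85°


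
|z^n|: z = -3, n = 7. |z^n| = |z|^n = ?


|z| = sqrt(9+0) = sqrt(9) = 3
|z^7| = |z|^7 = 3^7 = 2187

|z^7| = 2187


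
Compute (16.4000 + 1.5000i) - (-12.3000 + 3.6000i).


Real: 16.4 + 12.3 = 28.7
Imag: 1.5 - 3.6 = -2.1

28.7000 - 2.1000i


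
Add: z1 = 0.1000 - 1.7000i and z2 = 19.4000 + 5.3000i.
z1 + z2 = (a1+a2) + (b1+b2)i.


Real: 0.1 + 19.4 = 19.5
Imag: -1.7 + 5.3 = 3.6

19.5000 + 3.6000i


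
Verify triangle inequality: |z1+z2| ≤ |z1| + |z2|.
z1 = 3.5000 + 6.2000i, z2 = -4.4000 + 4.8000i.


|z1| = sqrt(3.5^2 + 6.2^2) = sqrt(50.69) = 7.1197
|z2| = sqrt((-4.4)^2 + 4.8^2) = sqrt(42.4) = 6.5115
z1+z2 = -0.9000 + 11.0000i
|z1+z2| = sqrt(121.81) = 11.0368
|z1|+|z2| = 7.1197 + 6.5115 = 13.6312

|z1+z2| = 11.0368 ≤ |z1|+|z2| = 13.6312 (verified)


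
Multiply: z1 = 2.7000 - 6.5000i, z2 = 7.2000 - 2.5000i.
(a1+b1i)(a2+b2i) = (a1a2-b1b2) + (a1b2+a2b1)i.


Real = 2.7*7.2 - (-6.5)*(-2.5) = 19.44 - 16.25 = 3.19
Imag = 2.7*(-2.5) + 7.2*(-6.5) = -6.75 - (46.8) = -53.55

3.1900 - 53.5500i


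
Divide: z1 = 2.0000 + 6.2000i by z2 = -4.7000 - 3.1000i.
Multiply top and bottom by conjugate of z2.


Conjugate of z2 = -4.7000 + 3.1000i
Numerator: (2.0000 + 6.2000i)(-4.7000 + 3.1000i) = -28.6200 - 22.9400i
Denominator: (-4.7)^2 + (-3.1)^2 = 31.7
Result = (-28.6200 - 22.9400i)/31.7

-0.9028 - 0.7237i


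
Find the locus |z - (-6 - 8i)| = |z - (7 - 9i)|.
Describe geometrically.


Equal distances means the locus is the perpendicular bisector of z1 and z2.
Midpoint = ((-6+7)/2, (-8+(-9))/2) = (0.5000, -8.5000)

Perpendicular bisector through (0.5000, -8.5000)


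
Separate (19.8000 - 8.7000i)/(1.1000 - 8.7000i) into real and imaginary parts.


Multiply by conjugate: (19.8000 - 8.7000i)(1.1000 + 8.7000i) / (1.1^2 + (-8.7)^2)
Numerator real = 19.8*1.1 - (8.7)*(-8.7) = 97.47
Numerator imag = -8.7*1.1 - 19.8*(-8.7) = 162.69
Denominator = 76.9
Re(z) = 97.47/76.9 = 1.2675
Im(z) = 162.69/76.9 = 2.1156

Re(z) = 1.2675, Im(z) = 2.1156


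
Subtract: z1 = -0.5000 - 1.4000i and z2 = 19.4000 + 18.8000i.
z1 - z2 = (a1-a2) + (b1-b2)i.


Real: -0.5 - 19.4 = -19.9
Imag: -1.4 - 18.8 = -20.2

-19.9000 - 20.2000i


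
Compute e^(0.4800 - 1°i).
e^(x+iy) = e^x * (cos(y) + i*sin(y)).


e^0.4800 = 1.6161
cos(-1°) = 0.9998
sin(-1°) = -0.01745
Real = 1.6161*0.9998 = 1.6158
Imag = 1.6161*(-0.01745) = -0.0282

1.6158 - 0.0282i


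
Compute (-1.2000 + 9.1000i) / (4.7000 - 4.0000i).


Conjugate of z2 = 4.7000 + 4.0000i
Numerator: (-1.2000 + 9.1000i)(4.7000 + 4.0000i) = -42.0400 + 37.9700i
Denominator: 4.7^2 + (-4)^2 = 38.09
Result = (-42.0400 + 37.9700i)/38.09

-1.1037 + 0.9968i


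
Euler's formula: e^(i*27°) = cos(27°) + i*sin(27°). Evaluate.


cos(27°) = 0.8910
sin(27°) = 0.4540

e^(i*27°) = 0.8910 + 0.4540i


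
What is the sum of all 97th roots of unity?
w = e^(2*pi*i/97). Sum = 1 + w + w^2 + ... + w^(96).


The sum of all 97th roots of unity is 0.
Geometric series: (1 - w^97)/(1 - w) = (1-1)/(1-w) = 0 since w^97 = 1, w ≠ 1.
Alternatively: coefficient of z^96 in z^97 - 1 is 0.

0


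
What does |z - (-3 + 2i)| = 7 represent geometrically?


|z - z0| = r is a circle with center z0 and radius r.
Center = (-3, 2), radius = 7

Circle with center (-3, 2) and radius 7


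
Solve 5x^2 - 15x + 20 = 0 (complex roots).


disc = (-15)^2 - 4*5*20 = 225 - 400 = -175
sqrt(|disc|) = sqrt(175) = 13.2288
Real part = 15/(2*5) = 1.5000
Imag part = 13.2288/(2*5) = 1.3229

1.5000 ± 1.3229i


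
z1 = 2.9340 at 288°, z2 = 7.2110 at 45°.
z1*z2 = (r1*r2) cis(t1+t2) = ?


r = 2.9340 * 7.2110 = 21.1571
theta = 288° + 45° = 333° = 333° (mod 360)

21.1571 cis(333°)


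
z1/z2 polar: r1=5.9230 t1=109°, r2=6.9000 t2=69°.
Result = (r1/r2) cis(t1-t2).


r = 5.9230 / 6.9000 = 0.8584
theta = 109° - 69° = 40° = 40° (mod 360)

0.8584 cis(40°)


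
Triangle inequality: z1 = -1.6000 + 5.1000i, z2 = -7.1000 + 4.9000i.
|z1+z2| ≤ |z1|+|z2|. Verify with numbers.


|z1| = sqrt((-1.6)^2 + 5.1^2) = sqrt(28.57) = 5.3451
|z2| = sqrt((-7.1)^2 + 4.9^2) = sqrt(74.42) = 8.6267
z1+z2 = -8.7000 + 10.0000i
|z1+z2| = sqrt(175.69) = 13.2548
|z1|+|z2| = 5.3451 + 8.6267 = 13.9718

|z1+z2| = 13.2548 ≤ |z1|+|z2| = 13.9718 (verified)


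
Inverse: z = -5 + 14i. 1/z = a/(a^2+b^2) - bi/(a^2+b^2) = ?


|z|^2 = 25+196 = 221
1/z = (-5 - 14i)/221

1/z = -0.0226 - 0.0633i


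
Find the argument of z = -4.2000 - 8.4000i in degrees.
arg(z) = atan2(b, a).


Re = -4.2, Im = -8.4
arg = atan2(-8.4, -4.2) = -116.5651 degrees

arg(z) = -116.5651 degrees


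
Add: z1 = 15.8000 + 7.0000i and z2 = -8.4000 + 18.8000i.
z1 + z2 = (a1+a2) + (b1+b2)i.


Real: 15.8 - 8.4 = 7.4
Imag: 7 + 18.8 = 25.8

7.4000 + 25.8000i


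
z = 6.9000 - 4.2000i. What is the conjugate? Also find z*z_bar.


z_bar = 6.9000 + 4.2000i
z*z_bar = 6.9^2 + (-4.2)^2 = 47.61 + 17.64 = 65.25

z_bar = 6.9000 + 4.2000i, z*z_bar = 65.25


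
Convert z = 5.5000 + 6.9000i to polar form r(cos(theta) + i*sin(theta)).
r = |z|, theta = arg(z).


r = sqrt(30.25+47.61) = sqrt(77.86) = 8.8238
theta = atan2(6.9, 5.5) = 51.4416 degrees

r = 8.8238, theta = 51.4416 degrees


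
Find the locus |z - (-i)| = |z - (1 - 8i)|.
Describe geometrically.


Equal distances means the locus is the perpendicular bisector of z1 and z2.
Midpoint = ((0+1)/2, (-1+(-8))/2) = (0.5000, -4.5000)

Perpendicular bisector through (0.5000, -4.5000)


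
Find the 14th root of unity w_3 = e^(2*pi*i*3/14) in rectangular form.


Angle = 360*3/14 = 77.1429°
a = cos(77.1429°) = 0.2225
b = sin(77.1429°) = 0.9749

0.2225 + 0.9749i


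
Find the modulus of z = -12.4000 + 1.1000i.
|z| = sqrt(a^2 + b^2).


|z| = sqrt((-12.4)^2 + 1.1^2) = sqrt(153.76 + 1.21) = sqrt(154.97) = 12.4487

|z| = 12.4487


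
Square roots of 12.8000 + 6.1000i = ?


|z| = sqrt(163.84+37.21) = 14.1792
sqrt((|z|+a)/2) = sqrt((14.1792+12.8)/2) = sqrt(13.4896) = 3.6728
sqrt((|z|-a)/2) = sqrt((14.1792-12.8)/2) = sqrt(0.6896) = 0.8304

±(3.6728 + 0.8304i) i.e. 3.6728 + 0.8304i and -3.6728 - 0.8304i


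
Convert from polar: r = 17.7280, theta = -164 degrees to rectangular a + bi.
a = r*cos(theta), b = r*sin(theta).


a = 17.7280*cos(-164°) = 17.7280*(-0.96126) = -17.0412
b = 17.7280*sin(-164°) = 17.7280*(-0.27564) = -4.8865

-17.0412 - 4.8865i


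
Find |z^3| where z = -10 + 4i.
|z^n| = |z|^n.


|z| = sqrt(100+16) = sqrt(116) = 10.7703
|z^3| = |z|^3 = (sqrt(116))^3 = 116*sqrt(116)

|z^3| = 116*sqrt(116) ≈ 1249.3582


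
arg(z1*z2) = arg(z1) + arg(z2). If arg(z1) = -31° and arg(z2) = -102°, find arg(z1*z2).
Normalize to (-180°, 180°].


arg(z1*z2) = -31° - 102° = -133°
Normalized to (-180°, 180°]: -133°

-133°


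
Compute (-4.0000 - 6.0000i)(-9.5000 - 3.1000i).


Real = -4*(-9.5) - (-6)*(-3.1) = 38 - 18.6 = 19.4
Imag = -4*(-3.1) - (9.5)*(-6) = 12.4 + 57 = 69.4

19.4000 + 69.4000i


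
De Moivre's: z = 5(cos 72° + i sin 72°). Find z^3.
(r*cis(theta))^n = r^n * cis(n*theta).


r^3 = 5^3 = 125
n*theta = 3*72° = 216° = 216° (mod 360)
a = 125*cos(216°) = -101.1271
b = 125*sin(216°) = -73.4732

125 cis(216°) = -101.1271 - 73.4732i


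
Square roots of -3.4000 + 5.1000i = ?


|z| = sqrt(11.56+26.01) = 6.1294
sqrt((|z|+a)/2) = sqrt((6.1294+(-3.4))/2) = sqrt(1.3647) = 1.1682
sqrt((|z|-a)/2) = sqrt((6.1294-(-3.4))/2) = sqrt(4.7647) = 2.1828

±(1.1682 + 2.1828i) i.e. 1.1682 + 2.1828i and -1.1682 - 2.1828i


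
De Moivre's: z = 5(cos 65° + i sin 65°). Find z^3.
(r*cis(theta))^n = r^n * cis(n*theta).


r^3 = 5^3 = 125
n*theta = 3*65° = 195° = 195° (mod 360)
a = 125*cos(195°) = -120.7407
b = 125*sin(195°) = -32.3524

125 cis(195°) = -120.7407 - 32.3524i


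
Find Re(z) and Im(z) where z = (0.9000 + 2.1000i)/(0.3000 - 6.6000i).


Multiply by conjugate: (0.9000 + 2.1000i)(0.3000 + 6.6000i) / (0.3^2 + (-6.6)^2)
Numerator real = 0.9*0.3 + 2.1*(-6.6) = -13.59
Numerator imag = 2.1*0.3 - 0.9*(-6.6) = 6.57
Denominator = 43.65
Re(z) = -13.59/43.65 = -0.3113
Im(z) = 6.57/43.65 = 0.1505

Re(z) = -0.3113, Im(z) = 0.1505


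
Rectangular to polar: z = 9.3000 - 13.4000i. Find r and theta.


r = sqrt(86.49+179.56) = sqrt(266.05) = 16.3110
theta = atan2(-13.4, 9.3) = -55.2382 degrees

r = 16.3110, theta = -55.2382 degrees


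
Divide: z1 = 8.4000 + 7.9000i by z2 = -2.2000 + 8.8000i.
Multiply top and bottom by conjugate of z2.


Conjugate of z2 = -2.2000 - 8.8000i
Numerator: (8.4000 + 7.9000i)(-2.2000 - 8.8000i) = 51.0400 - 91.3000i
Denominator: (-2.2)^2 + 8.8^2 = 82.28
Result = (51.0400 - 91.3000i)/82.28

0.6203 - 1.1096i


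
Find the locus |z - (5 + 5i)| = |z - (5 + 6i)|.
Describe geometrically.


Equal distances means the locus is the perpendicular bisector of z1 and z2.
Midpoint = ((5+5)/2, (5+6)/2) = (5.0000, 5.5000)

Perpendicular bisector through (5.0000, 5.5000)


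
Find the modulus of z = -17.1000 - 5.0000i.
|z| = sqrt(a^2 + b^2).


|z| = sqrt((-17.1)^2 + (-5)^2) = sqrt(292.41 + 25) = sqrt(317.41) = 17.8160

|z| = 17.8160


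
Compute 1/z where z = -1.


|z|^2 = 1+0 = 1
1/z = (-1 - 0i)/1

1/z = -1.0000 + 0i


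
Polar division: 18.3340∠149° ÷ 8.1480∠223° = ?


r = 18.3340 / 8.1480 = 2.2501
theta = 149° - 223° = -74° = 286° (mod 360)

2.2501 cis(286°)


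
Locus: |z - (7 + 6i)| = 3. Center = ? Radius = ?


|z - z0| = r is a circle with center z0 and radius r.
Center = (7, 6), radius = 3

Circle with center (7, 6) and radius 3


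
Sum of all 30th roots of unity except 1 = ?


With w = e^(2*pi*i/30), all 30 of the 30th roots of unity w^0 = 1, w, ..., w^(29) sum to 0: 1 + w + ... + w^(29) = (1 - w^30)/(1 - w) = 0 since w^30 = 1, w ≠ 1.
Removing the root 1: w + w^2 + ... + w^(29) = 0 - 1 = -1

Sum = -1


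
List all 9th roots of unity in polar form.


The 9th roots of unity are cis(360k/9°) for k=0..8
Angle step = 360/9 = 40°
Primitive root: cis(40°)
Primitive root = 0.7660 + 0.6428i

9 roots at angles: 0°, 40°, 80°, 120°, 160°, 200°, 240°, 280°, 320°


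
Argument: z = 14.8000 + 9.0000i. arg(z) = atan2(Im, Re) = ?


Re = 14.8, Im = 9
arg = atan2(9, 14.8) = 31.3041 degrees

arg(z) = 31.3041 degrees


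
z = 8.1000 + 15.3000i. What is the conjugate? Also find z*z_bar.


z_bar = 8.1000 - 15.3000i
z*z_bar = 8.1^2 + 15.3^2 = 65.61 + 234.09 = 299.7

z_bar = 8.1000 - 15.3000i, z*z_bar = 299.7


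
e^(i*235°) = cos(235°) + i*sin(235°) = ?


cos(235°) = -0.5736
sin(235°) = -0.8192

e^(i*235°) = -0.5736 - 0.8192i


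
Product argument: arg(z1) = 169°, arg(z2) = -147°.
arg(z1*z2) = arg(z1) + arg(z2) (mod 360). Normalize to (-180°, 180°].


arg(z1*z2) = 169° - 147° = 22°
Normalized to (-180°, 180°]: 22°

22°


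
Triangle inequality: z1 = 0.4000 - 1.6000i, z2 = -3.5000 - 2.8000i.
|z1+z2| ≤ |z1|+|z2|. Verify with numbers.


|z1| = sqrt(0.4^2 + (-1.6)^2) = sqrt(2.72) = 1.6492
|z2| = sqrt((-3.5)^2 + (-2.8)^2) = sqrt(20.09) = 4.4822
z1+z2 = -3.1000 - 4.4000i
|z1+z2| = sqrt(28.97) = 5.3824
|z1|+|z2| = 1.6492 + 4.4822 = 6.1314

|z1+z2| = 5.3824 ≤ |z1|+|z2| = 6.1314 (verified)


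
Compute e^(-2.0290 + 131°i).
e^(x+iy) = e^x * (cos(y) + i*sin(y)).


e^-2.0290 = 0.1315
cos(131°) = -0.6561
sin(131°) = 0.7547
Real = 0.1315*(-0.6561) = -0.0863
Imag = 0.1315*0.7547 = 0.0992

-0.0863 + 0.0992i


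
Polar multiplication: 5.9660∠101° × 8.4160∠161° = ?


r = 5.9660 * 8.4160 = 50.2099
theta = 101° + 161° = 262° = 262° (mod 360)

50.2099 cis(262°)


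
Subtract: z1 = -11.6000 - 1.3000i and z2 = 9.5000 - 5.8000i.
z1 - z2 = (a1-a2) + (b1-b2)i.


Real: -11.6 - 9.5 = -21.1
Imag: -1.3 + 5.8 = 4.5

-21.1000 + 4.5000i


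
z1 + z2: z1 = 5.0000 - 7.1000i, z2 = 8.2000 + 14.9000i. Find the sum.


Real: 5 + 8.2 = 13.2
Imag: -7.1 + 14.9 = 7.8

13.2000 + 7.8000i


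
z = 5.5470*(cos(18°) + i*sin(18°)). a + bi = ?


a = 5.5470*cos(18°) = 5.5470*0.95106 = 5.2755
b = 5.5470*sin(18°) = 5.5470*0.30902 = 1.7141

5.2755 + 1.7141i


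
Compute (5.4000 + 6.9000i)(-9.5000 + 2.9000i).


Real = 5.4*(-9.5) - 6.9*2.9 = -51.3 - 20.01 = -71.31
Imag = 5.4*2.9 - (9.5)*6.9 = 15.66 - (65.55) = -49.89

-71.3100 - 49.8900i


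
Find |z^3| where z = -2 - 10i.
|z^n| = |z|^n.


|z| = sqrt(4+100) = sqrt(104) = 10.1980
|z^3| = |z|^3 = (sqrt(104))^3 = 104*sqrt(104)

|z^3| = 104*sqrt(104) ≈ 1060.5961


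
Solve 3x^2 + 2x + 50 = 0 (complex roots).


disc = 2^2 - 4*3*50 = 4 - 600 = -596
sqrt(|disc|) = sqrt(596) = 24.4131
Real part = -2/(2*3) = -0.3333
Imag part = 24.4131/(2*3) = 4.0689

-0.3333 ± 4.0689i


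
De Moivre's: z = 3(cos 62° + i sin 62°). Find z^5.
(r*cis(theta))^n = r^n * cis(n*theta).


r^5 = 3^5 = 243
n*theta = 5*62° = 310° = 310° (mod 360)
a = 243*cos(310°) = 156.1974
b = 243*sin(310°) = -186.1488

243 cis(310°) = 156.1974 - 186.1488i


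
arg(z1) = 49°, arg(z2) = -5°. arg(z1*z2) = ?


arg(z1*z2) = 49° - 5° = 44°
Normalized to (-180°, 180°]: 44°

44°


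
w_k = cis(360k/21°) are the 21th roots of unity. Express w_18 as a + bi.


Angle = 360*18/21 = 308.5714°
a = cos(308.5714°) = 0.6235
b = sin(308.5714°) = -0.7818

0.6235 - 0.7818i


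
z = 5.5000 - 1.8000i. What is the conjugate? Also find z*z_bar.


z_bar = 5.5000 + 1.8000i
z*z_bar = 5.5^2 + (-1.8)^2 = 30.25 + 3.24 = 33.49

z_bar = 5.5000 + 1.8000i, z*z_bar = 33.49


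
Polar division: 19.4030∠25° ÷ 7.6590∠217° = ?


r = 19.4030 / 7.6590 = 2.5334
theta = 25° - 217° = -192° = 168° (mod 360)

2.5334 cis(168°)


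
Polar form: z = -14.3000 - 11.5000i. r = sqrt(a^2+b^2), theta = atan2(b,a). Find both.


r = sqrt(204.49+132.25) = sqrt(336.74) = 18.3505
theta = atan2(-11.5, -14.3) = -141.1939 degrees

r = 18.3505, theta = -141.1939 degrees


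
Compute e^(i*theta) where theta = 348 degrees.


cos(348°) = 0.9781
sin(348°) = -0.2079

e^(i*348°) = 0.9781 - 0.2079i


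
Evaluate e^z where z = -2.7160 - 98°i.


e^-2.7160 = 0.0661
cos(-98°) = -0.1392
sin(-98°) = -0.9903
Real = 0.0661*(-0.1392) = -0.0092
Imag = 0.0661*(-0.9903) = -0.0655

-0.0092 - 0.0655i


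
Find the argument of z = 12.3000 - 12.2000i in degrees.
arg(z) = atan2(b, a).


Re = 12.3, Im = -12.2
arg = atan2(-12.2, 12.3) = -44.7661 degrees

arg(z) = -44.7661 degrees


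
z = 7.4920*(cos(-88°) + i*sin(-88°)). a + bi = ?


a = 7.4920*cos(-88°) = 7.4920*0.0349 = 0.2615
b = 7.4920*sin(-88°) = 7.4920*(-0.99939) = -7.4874

0.2615 - 7.4874i


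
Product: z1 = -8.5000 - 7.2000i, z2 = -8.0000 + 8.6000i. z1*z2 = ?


Real = -8.5*(-8) - (-7.2)*8.6 = 68 - (-61.92) = 129.92
Imag = -8.5*8.6 - (8)*(-7.2) = -73.1 + 57.6 = -15.5

129.9200 - 15.5000i


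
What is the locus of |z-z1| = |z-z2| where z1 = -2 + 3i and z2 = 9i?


Equal distances means the locus is the perpendicular bisector of z1 and z2.
Midpoint = ((-2+0)/2, (3+9)/2) = (-1.0000, 6.0000)

Perpendicular bisector through (-1.0000, 6.0000)


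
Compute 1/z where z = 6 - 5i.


|z|^2 = 36+25 = 61
1/z = (6 + 5i)/61

1/z = 0.0984 + 0.0820i


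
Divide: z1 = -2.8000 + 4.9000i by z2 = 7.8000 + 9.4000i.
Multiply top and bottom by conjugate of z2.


Conjugate of z2 = 7.8000 - 9.4000i
Numerator: (-2.8000 + 4.9000i)(7.8000 - 9.4000i) = 24.2200 + 64.5400i
Denominator: 7.8^2 + 9.4^2 = 149.2
Result = (24.2200 + 64.5400i)/149.2

0.1623 + 0.4326i


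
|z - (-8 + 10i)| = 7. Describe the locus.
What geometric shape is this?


|z - z0| = r is a circle with center z0 and radius r.
Center = (-8, 10), radius = 7

Circle with center (-8, 10) and radius 7


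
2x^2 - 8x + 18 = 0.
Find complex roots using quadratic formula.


disc = (-8)^2 - 4*2*18 = 64 - 144 = -80
sqrt(|disc|) = sqrt(80) = 8.9443
Real part = 8/(2*2) = 2.0000
Imag part = 8.9443/(2*2) = 2.2361

2.0000 ± 2.2361i


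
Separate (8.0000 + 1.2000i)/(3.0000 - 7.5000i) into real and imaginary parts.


Multiply by conjugate: (8.0000 + 1.2000i)(3.0000 + 7.5000i) / (3^2 + (-7.5)^2)
Numerator real = 8*3 + 1.2*(-7.5) = 15
Numerator imag = 1.2*3 - 8*(-7.5) = 63.6
Denominator = 65.25
Re(z) = 15/65.25 = 0.2299
Im(z) = 63.6/65.25 = 0.9747

Re(z) = 0.2299, Im(z) = 0.9747


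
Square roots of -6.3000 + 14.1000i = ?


|z| = sqrt(39.69+198.81) = 15.4434
sqrt((|z|+a)/2) = sqrt((15.4434+(-6.3))/2) = sqrt(4.5717) = 2.1382
sqrt((|z|-a)/2) = sqrt((15.4434-(-6.3))/2) = sqrt(10.8717) = 3.2972

±(2.1382 + 3.2972i) i.e. 2.1382 + 3.2972i and -2.1382 - 3.2972i


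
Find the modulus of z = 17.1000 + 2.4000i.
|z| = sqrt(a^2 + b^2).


|z| = sqrt(17.1^2 + 2.4^2) = sqrt(292.41 + 5.76) = sqrt(298.17) = 17.2676

|z| = 17.2676


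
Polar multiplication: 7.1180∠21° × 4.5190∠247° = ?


r = 7.1180 * 4.5190 = 32.1662
theta = 21° + 247° = 268° = 268° (mod 360)

32.1662 cis(268°)


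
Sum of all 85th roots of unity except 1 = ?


With w = e^(2*pi*i/85), all 85 of the 85th roots of unity w^0 = 1, w, ..., w^(84) sum to 0: 1 + w + ... + w^(84) = (1 - w^85)/(1 - w) = 0 since w^85 = 1, w ≠ 1.
Removing the root 1: w + w^2 + ... + w^(84) = 0 - 1 = -1

Sum = -1


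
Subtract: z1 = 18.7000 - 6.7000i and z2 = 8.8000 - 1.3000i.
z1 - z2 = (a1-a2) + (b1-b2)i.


Real: 18.7 - 8.8 = 9.9
Imag: -6.7 + 1.3 = -5.4

9.9000 - 5.4000i


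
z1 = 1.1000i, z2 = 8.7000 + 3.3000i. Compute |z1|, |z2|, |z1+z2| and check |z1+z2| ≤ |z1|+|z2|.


|z1| = sqrt(0^2 + 1.1^2) = sqrt(1.21) = 1.1000
|z2| = sqrt(8.7^2 + 3.3^2) = sqrt(86.58) = 9.3048
z1+z2 = 8.7000 + 4.4000i
|z1+z2| = sqrt(95.05) = 9.7494
|z1|+|z2| = 1.1000 + 9.3048 = 10.4048

|z1+z2| = 9.7494 ≤ |z1|+|z2| = 10.4048 (verified)


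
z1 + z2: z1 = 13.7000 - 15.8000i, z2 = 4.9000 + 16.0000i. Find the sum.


Real: 13.7 + 4.9 = 18.6
Imag: -15.8 + 16 = 0.2

18.6000 + 0.2000i


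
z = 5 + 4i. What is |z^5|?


|z| = sqrt(25+16) = sqrt(41) = 6.4031
|z^5| = |z|^5 = (sqrt(41))^5 = 41^2 * sqrt(41) = 1681*sqrt(41)

|z^5| = 1681*sqrt(41) ≈ 10763.6518


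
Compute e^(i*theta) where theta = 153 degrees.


cos(153°) = -0.8910
sin(153°) = 0.4540

e^(i*153°) = -0.8910 + 0.4540i


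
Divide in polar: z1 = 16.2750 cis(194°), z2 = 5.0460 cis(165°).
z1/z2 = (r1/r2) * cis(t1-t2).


r = 16.2750 / 5.0460 = 3.2253
theta = 194° - 165° = 29° = 29° (mod 360)

3.2253 cis(29°)


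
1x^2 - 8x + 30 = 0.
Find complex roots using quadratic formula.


disc = (-8)^2 - 4*1*30 = 64 - 120 = -56
sqrt(|disc|) = sqrt(56) = 7.4833
Real part = 8/(2*1) = 4.0000
Imag part = 7.4833/(2*1) = 3.7417

4.0000 ± 3.7417i


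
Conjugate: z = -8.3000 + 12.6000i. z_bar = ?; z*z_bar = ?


z_bar = -8.3000 - 12.6000i
z*z_bar = (-8.3)^2 + 12.6^2 = 68.89 + 158.76 = 227.65

z_bar = -8.3000 - 12.6000i, z*z_bar = 227.65


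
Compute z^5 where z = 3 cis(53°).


r^5 = 3^5 = 243
n*theta = 5*53° = 265° = 265° (mod 360)
a = 243*cos(265°) = -21.1788
b = 243*sin(265°) = -242.0753

243 cis(265°) = -21.1788 - 242.0753i


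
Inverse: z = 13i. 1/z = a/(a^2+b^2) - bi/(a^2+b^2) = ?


|z|^2 = 0+169 = 169
1/z = (0 - 13i)/169

1/z = 0 - 0.0769i


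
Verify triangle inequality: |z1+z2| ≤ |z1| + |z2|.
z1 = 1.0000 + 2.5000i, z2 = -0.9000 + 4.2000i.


|z1| = sqrt(1^2 + 2.5^2) = sqrt(7.25) = 2.6926
|z2| = sqrt((-0.9)^2 + 4.2^2) = sqrt(18.45) = 4.2953
z1+z2 = 0.1000 + 6.7000i
|z1+z2| = sqrt(44.9) = 6.7007
|z1|+|z2| = 2.6926 + 4.2953 = 6.9879

|z1+z2| = 6.7007 ≤ |z1|+|z2| = 6.9879 (verified)


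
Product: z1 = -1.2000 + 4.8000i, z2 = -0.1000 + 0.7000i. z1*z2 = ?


Real = -1.2*(-0.1) - 4.8*0.7 = 0.12 - 3.36 = -3.24
Imag = -1.2*0.7 - (0.1)*4.8 = -0.84 - (0.48) = -1.32

-3.2400 - 1.3200i


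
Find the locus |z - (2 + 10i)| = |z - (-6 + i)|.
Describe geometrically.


Equal distances means the locus is the perpendicular bisector of z1 and z2.
Midpoint = ((2+(-6))/2, (10+1)/2) = (-2.0000, 5.5000)

Perpendicular bisector through (-2.0000, 5.5000)


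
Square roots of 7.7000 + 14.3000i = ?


|z| = sqrt(59.29+204.49) = 16.2413
sqrt((|z|+a)/2) = sqrt((16.2413+7.7)/2) = sqrt(11.9707) = 3.4599
sqrt((|z|-a)/2) = sqrt((16.2413-7.7)/2) = sqrt(4.2707) = 2.0666

±(3.4599 + 2.0666i) i.e. 3.4599 + 2.0666i and -3.4599 - 2.0666i


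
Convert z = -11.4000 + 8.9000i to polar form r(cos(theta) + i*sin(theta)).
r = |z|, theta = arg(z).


r = sqrt(129.96+79.21) = sqrt(209.17) = 14.4627
theta = atan2(8.9, -11.4) = 142.0208 degrees

r = 14.4627, theta = 142.0208 degrees


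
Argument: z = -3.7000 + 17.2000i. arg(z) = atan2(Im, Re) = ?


Re = -3.7, Im = 17.2
arg = atan2(17.2, -3.7) = 102.1402 degrees

arg(z) = 102.1402 degrees


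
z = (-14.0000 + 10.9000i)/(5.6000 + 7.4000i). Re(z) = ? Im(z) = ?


Multiply by conjugate: (-14.0000 + 10.9000i)(5.6000 - 7.4000i) / (5.6^2 + 7.4^2)
Numerator real = -14*5.6 + 10.9*7.4 = 2.26
Numerator imag = 10.9*5.6 - (-14)*7.4 = 164.64
Denominator = 86.12
Re(z) = 2.26/86.12 = 0.0262
Im(z) = 164.64/86.12 = 1.9118

Re(z) = 0.0262, Im(z) = 1.9118


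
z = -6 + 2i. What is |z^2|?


|z| = sqrt(36+4) = sqrt(40) = 6.3246
|z^2| = |z|^2 = (sqrt(40))^2 = 40

|z^2| = 40


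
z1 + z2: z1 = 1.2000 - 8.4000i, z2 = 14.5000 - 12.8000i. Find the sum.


Real: 1.2 + 14.5 = 15.7
Imag: -8.4 - 12.8 = -21.2

15.7000 - 21.2000i


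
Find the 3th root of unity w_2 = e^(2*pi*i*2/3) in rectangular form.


Angle = 360*2/3 = 240°
a = cos(240°) = -0.5000
b = sin(240°) = -0.8660

-0.5000 - 0.8660i


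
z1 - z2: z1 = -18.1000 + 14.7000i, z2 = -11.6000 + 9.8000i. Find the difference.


Real: -18.1 + 11.6 = -6.5
Imag: 14.7 - 9.8 = 4.9

-6.5000 + 4.9000i


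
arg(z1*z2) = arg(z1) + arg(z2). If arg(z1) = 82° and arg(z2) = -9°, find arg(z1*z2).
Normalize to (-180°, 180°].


arg(z1*z2) = 82° - 9° = 73°
Normalized to (-180°, 180°]: 73°

73°


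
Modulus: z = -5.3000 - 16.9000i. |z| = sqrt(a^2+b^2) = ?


|z| = sqrt((-5.3)^2 + (-16.9)^2) = sqrt(28.09 + 285.61) = sqrt(313.7) = 17.7116

|z| = 17.7116


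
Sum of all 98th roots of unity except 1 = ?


With w = e^(2*pi*i/98), all 98 of the 98th roots of unity w^0 = 1, w, ..., w^(97) sum to 0: 1 + w + ... + w^(97) = (1 - w^98)/(1 - w) = 0 since w^98 = 1, w ≠ 1.
Removing the root 1: w + w^2 + ... + w^(97) = 0 - 1 = -1

Sum = -1


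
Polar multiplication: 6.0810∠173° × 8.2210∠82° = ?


r = 6.0810 * 8.2210 = 49.9919
theta = 173° + 82° = 255° = 255° (mod 360)

49.9919 cis(255°)


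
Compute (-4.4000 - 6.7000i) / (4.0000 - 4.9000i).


Conjugate of z2 = 4.0000 + 4.9000i
Numerator: (-4.4000 - 6.7000i)(4.0000 + 4.9000i) = 15.2300 - 48.3600i
Denominator: 4^2 + (-4.9)^2 = 40.01
Result = (15.2300 - 48.3600i)/40.01

0.3807 - 1.2087i


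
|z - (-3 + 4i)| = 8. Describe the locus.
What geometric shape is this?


|z - z0| = r is a circle with center z0 and radius r.
Center = (-3, 4), radius = 8

Circle with center (-3, 4) and radius 8


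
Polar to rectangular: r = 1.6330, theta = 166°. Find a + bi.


a = 1.6330*cos(166°) = 1.6330*(-0.9703) = -1.5845
b = 1.6330*sin(166°) = 1.6330*0.24192 = 0.3951

-1.5845 + 0.3951i


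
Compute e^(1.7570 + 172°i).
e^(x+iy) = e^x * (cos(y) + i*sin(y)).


e^1.7570 = 5.7950
cos(172°) = -0.99027
sin(172°) = 0.13917
Real = 5.7950*(-0.99027) = -5.7386
Imag = 5.7950*0.13917 = 0.8065

-5.7386 + 0.8065i


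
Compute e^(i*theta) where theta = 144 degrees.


cos(144°) = -0.8090
sin(144°) = 0.5878

e^(i*144°) = -0.8090 + 0.5878i


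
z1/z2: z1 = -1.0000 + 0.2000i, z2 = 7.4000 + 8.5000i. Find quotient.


Conjugate of z2 = 7.4000 - 8.5000i
Numerator: (-1.0000 + 0.2000i)(7.4000 - 8.5000i) = -5.7000 + 9.9800i
Denominator: 7.4^2 + 8.5^2 = 127.01
Result = (-5.7000 + 9.9800i)/127.01

-0.0449 + 0.0786i


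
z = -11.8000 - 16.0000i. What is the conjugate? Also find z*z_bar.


z_bar = -11.8000 + 16.0000i
z*z_bar = (-11.8)^2 + (-16)^2 = 139.24 + 256 = 395.24

z_bar = -11.8000 + 16.0000i, z*z_bar = 395.24


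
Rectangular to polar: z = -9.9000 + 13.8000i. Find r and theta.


r = sqrt(98.01+190.44) = sqrt(288.45) = 16.9838
theta = atan2(13.8, -9.9) = 125.6553 degrees

r = 16.9838, theta = 125.6553 degrees


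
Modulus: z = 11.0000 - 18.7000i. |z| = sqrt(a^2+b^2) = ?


|z| = sqrt(11^2 + (-18.7)^2) = sqrt(121 + 349.69) = sqrt(470.69) = 21.6954

|z| = 21.6954


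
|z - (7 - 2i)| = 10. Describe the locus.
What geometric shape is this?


|z - z0| = r is a circle with center z0 and radius r.
Center = (7, -2), radius = 10

Circle with center (7, -2) and radius 10


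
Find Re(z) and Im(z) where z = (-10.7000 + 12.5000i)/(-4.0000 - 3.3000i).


Multiply by conjugate: (-10.7000 + 12.5000i)(-4.0000 + 3.3000i) / ((-4)^2 + (-3.3)^2)
Numerator real = -10.7*(-4) + 12.5*(-3.3) = 1.55
Numerator imag = 12.5*(-4) - (-10.7)*(-3.3) = -85.31
Denominator = 26.89
Re(z) = 1.55/26.89 = 0.0576
Im(z) = -85.31/26.89 = -3.1726

Re(z) = 0.0576, Im(z) = -3.1726


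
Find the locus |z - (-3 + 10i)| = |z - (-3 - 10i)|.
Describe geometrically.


Equal distances means the locus is the perpendicular bisector of z1 and z2.
Midpoint = ((-3+(-3))/2, (10+(-10))/2) = (-3.0000, 0)

Perpendicular bisector through (-3.0000, 0)


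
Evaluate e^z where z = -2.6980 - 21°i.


e^-2.6980 = 0.06734
cos(-21°) = 0.9336
sin(-21°) = -0.3584
Real = 0.06734*0.9336 = 0.0629
Imag = 0.06734*(-0.3584) = -0.0241

0.0629 - 0.0241i


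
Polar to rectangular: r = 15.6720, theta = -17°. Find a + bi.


a = 15.6720*cos(-17°) = 15.6720*0.956305 = 14.9872
b = 15.6720*sin(-17°) = 15.6720*(-0.29237) = -4.5820

14.9872 - 4.5820i


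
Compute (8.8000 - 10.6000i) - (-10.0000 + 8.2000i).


Real: 8.8 + 10 = 18.8
Imag: -10.6 - 8.2 = -18.8

18.8000 - 18.8000i


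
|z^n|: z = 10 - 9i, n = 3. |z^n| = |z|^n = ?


|z| = sqrt(100+81) = sqrt(181) = 13.4536
|z^3| = |z|^3 = (sqrt(181))^3 = 181*sqrt(181)

|z^3| = 181*sqrt(181) ≈ 2435.1060


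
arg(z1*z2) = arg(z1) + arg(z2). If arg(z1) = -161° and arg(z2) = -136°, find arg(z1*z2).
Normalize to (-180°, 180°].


arg(z1*z2) = -161° - 136° = -297°
Normalized to (-180°, 180°]: 63°

63°


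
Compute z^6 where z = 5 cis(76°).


r^6 = 5^6 = 15625
n*theta = 6*76° = 456° = 96° (mod 360)
a = 15625*cos(96°) = -1633.2572
b = 15625*sin(96°) = 15539.4046

15625 cis(96°) = -1633.2572 + 15539.4046i


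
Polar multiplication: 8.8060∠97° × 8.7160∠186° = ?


r = 8.8060 * 8.7160 = 76.7531
theta = 97° + 186° = 283° = 283° (mod 360)

76.7531 cis(283°)


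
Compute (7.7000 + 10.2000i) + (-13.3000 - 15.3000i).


Real: 7.7 - 13.3 = -5.6
Imag: 10.2 - 15.3 = -5.1

-5.6000 - 5.1000i


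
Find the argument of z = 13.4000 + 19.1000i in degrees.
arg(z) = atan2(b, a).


Re = 13.4, Im = 19.1
arg = atan2(19.1, 13.4) = 54.9476 degrees

arg(z) = 54.9476 degrees


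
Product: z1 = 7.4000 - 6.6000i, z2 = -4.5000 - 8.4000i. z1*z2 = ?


Real = 7.4*(-4.5) - (-6.6)*(-8.4) = -33.3 - 55.44 = -88.74
Imag = 7.4*(-8.4) - (4.5)*(-6.6) = -62.16 + 29.7 = -32.46

-88.7400 - 32.4600i


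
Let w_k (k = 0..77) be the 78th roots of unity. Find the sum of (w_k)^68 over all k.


The roots are w_k = w^k with w = e^(2*pi*i/78), and (w^k)^68 = (w^68)^k.
So S = 1 + u + u^2 + ... + u^(77) with u = w^68.
68 = 0*78 + 68, so 68 is not a multiple of 78: u = w^68 ≠ 1 (w is a primitive 78th root), while u^78 = (w^78)^68 = 1.
Geometric series: S = (1 - u^78)/(1 - u) = (1 - 1)/(1 - u) = 0

S = 0


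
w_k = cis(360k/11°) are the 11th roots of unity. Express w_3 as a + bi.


Angle = 360*3/11 = 98.1818°
a = cos(98.1818°) = -0.1423
b = sin(98.1818°) = 0.9898

-0.1423 + 0.9898i


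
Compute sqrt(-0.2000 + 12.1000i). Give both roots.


|z| = sqrt(0.04+146.41) = 12.1017
sqrt((|z|+a)/2) = sqrt((12.1017+(-0.2))/2) = sqrt(5.9508) = 2.4394
sqrt((|z|-a)/2) = sqrt((12.1017-(-0.2))/2) = sqrt(6.1508) = 2.4801

±(2.4394 + 2.4801i) i.e. 2.4394 + 2.4801i and -2.4394 - 2.4801i


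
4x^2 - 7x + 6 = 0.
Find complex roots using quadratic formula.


disc = (-7)^2 - 4*4*6 = 49 - 96 = -47
sqrt(|disc|) = sqrt(47) = 6.8557
Real part = 7/(2*4) = 0.8750
Imag part = 6.8557/(2*4) = 0.8570

0.8750 ± 0.8570i


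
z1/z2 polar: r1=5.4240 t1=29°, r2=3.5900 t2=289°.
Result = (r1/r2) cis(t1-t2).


r = 5.4240 / 3.5900 = 1.5109
theta = 29° - 289° = -260° = 100° (mod 360)

1.5109 cis(100°)


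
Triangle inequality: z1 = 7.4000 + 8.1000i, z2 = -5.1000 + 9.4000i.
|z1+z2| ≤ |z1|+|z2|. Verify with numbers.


|z1| = sqrt(7.4^2 + 8.1^2) = sqrt(120.37) = 10.9713
|z2| = sqrt((-5.1)^2 + 9.4^2) = sqrt(114.37) = 10.6944
z1+z2 = 2.3000 + 17.5000i
|z1+z2| = sqrt(311.54) = 17.6505
|z1|+|z2| = 10.9713 + 10.6944 = 21.6657

|z1+z2| = 17.6505 ≤ |z1|+|z2| = 21.6657 (verified)


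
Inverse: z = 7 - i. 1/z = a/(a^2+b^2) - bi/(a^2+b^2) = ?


|z|^2 = 49+1 = 50
1/z = (7 + 1i)/50

1/z = 0.1400 + 0.0200i


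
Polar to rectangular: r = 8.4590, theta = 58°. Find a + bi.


a = 8.4590*cos(58°) = 8.4590*0.52992 = 4.4826
b = 8.4590*sin(58°) = 8.4590*0.848048 = 7.1736

4.4826 + 7.1736i


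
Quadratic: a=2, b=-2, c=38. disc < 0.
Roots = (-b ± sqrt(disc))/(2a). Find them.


disc = (-2)^2 - 4*2*38 = 4 - 304 = -300
sqrt(|disc|) = sqrt(300) = 17.3205
Real part = 2/(2*2) = 0.5000
Imag part = 17.3205/(2*2) = 4.3301

0.5000 ± 4.3301i


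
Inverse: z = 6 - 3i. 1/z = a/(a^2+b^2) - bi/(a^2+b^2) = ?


|z|^2 = 36+9 = 45
1/z = (6 + 3i)/45

1/z = 0.1333 + 0.0667i


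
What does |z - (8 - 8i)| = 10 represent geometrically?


|z - z0| = r is a circle with center z0 and radius r.
Center = (8, -8), radius = 10

Circle with center (8, -8) and radius 10


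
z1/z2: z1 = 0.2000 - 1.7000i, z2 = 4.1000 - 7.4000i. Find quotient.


Conjugate of z2 = 4.1000 + 7.4000i
Numerator: (0.2000 - 1.7000i)(4.1000 + 7.4000i) = 13.4000 - 5.4900i
Denominator: 4.1^2 + (-7.4)^2 = 71.57
Result = (13.4000 - 5.4900i)/71.57

0.1872 - 0.0767i


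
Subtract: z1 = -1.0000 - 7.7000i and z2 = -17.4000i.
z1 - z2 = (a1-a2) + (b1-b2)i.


Real: -1 - 0 = -1
Imag: -7.7 + 17.4 = 9.7

-1.0000 + 9.7000i


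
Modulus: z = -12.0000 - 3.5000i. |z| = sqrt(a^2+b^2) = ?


|z| = sqrt((-12)^2 + (-3.5)^2) = sqrt(144 + 12.25) = sqrt(156.25) = 12.5000

|z| = 12.5000


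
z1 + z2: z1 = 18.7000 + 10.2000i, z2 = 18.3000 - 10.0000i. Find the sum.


Real: 18.7 + 18.3 = 37
Imag: 10.2 - 10 = 0.2

37.0000 + 0.2000i


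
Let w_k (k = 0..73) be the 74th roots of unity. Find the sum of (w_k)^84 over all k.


The roots are w_k = w^k with w = e^(2*pi*i/74), and (w^k)^84 = (w^84)^k.
So S = 1 + u + u^2 + ... + u^(73) with u = w^84.
84 = 1*74 + 10, so 84 is not a multiple of 74: u = (w^74)^1 * w^10 = w^10 ≠ 1 (w is a primitive 74th root), while u^74 = (w^74)^84 = 1.
Geometric series: S = (1 - u^74)/(1 - u) = (1 - 1)/(1 - u) = 0

S = 0


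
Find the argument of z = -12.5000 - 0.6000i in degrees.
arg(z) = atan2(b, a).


Re = -12.5, Im = -0.6
arg = atan2(-0.6, -12.5) = -177.2519 degrees

arg(z) = -177.2519 degrees


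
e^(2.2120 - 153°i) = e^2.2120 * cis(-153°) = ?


e^2.2120 = 9.1340
cos(-153°) = -0.891
sin(-153°) = -0.45399
Real = 9.1340*(-0.891) = -8.1384
Imag = 9.1340*(-0.45399) = -4.1467

-8.1384 - 4.1467i


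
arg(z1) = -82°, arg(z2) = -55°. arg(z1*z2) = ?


arg(z1*z2) = -82° - 55° = -137°
Normalized to (-180°, 180°]: -137°

-137°


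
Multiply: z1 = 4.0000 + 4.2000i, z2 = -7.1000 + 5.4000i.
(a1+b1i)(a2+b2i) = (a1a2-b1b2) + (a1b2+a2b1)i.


Real = 4*(-7.1) - 4.2*5.4 = -28.4 - 22.68 = -51.08
Imag = 4*5.4 - (7.1)*4.2 = 21.6 - (29.82) = -8.22

-51.0800 - 8.2200i


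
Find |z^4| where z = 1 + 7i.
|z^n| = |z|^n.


|z| = sqrt(1+49) = sqrt(50) = 7.0711
|z^4| = |z|^4 = (sqrt(50))^4 = 50^2 = 2500

|z^4| = 2500


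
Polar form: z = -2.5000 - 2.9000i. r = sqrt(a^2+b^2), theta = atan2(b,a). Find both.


r = sqrt(6.25+8.41) = sqrt(14.66) = 3.8288
theta = atan2(-2.9, -2.5) = -130.7636 degrees

r = 3.8288, theta = -130.7636 degrees


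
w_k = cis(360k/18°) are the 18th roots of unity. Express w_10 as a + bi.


Angle = 360*10/18 = 200°
a = cos(200°) = -0.9397
b = sin(200°) = -0.3420

-0.9397 - 0.3420i


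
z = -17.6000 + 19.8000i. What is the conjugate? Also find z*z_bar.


z_bar = -17.6000 - 19.8000i
z*z_bar = (-17.6)^2 + 19.8^2 = 309.76 + 392.04 = 701.8

z_bar = -17.6000 - 19.8000i, z*z_bar = 701.8


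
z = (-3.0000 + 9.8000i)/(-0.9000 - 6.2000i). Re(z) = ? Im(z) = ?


Multiply by conjugate: (-3.0000 + 9.8000i)(-0.9000 + 6.2000i) / ((-0.9)^2 + (-6.2)^2)
Numerator real = -3*(-0.9) + 9.8*(-6.2) = -58.06
Numerator imag = 9.8*(-0.9) - (-3)*(-6.2) = -27.42
Denominator = 39.25
Re(z) = -58.06/39.25 = -1.4792
Im(z) = -27.42/39.25 = -0.6986

Re(z) = -1.4792, Im(z) = -0.6986


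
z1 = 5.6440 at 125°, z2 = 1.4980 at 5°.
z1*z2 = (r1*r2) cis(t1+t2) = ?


r = 5.6440 * 1.4980 = 8.4547
theta = 125° + 5° = 130° = 130° (mod 360)

8.4547 cis(130°)


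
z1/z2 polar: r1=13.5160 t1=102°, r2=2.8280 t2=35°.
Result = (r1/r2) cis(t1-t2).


r = 13.5160 / 2.8280 = 4.7793
theta = 102° - 35° = 67° = 67° (mod 360)

4.7793 cis(67°)


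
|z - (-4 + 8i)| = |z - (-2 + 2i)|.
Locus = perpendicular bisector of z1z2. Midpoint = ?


Equal distances means the locus is the perpendicular bisector of z1 and z2.
Midpoint = ((-4+(-2))/2, (8+2)/2) = (-3.0000, 5.0000)

Perpendicular bisector through (-3.0000, 5.0000)


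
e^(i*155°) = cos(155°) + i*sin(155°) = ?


cos(155°) = -0.9063
sin(155°) = 0.4226

e^(i*155°) = -0.9063 + 0.4226i


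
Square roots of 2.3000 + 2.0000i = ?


|z| = sqrt(5.29+4) = 3.0480
sqrt((|z|+a)/2) = sqrt((3.0480+2.3)/2) = sqrt(2.6740) = 1.6352
sqrt((|z|-a)/2) = sqrt((3.0480-2.3)/2) = sqrt(0.3740) = 0.6115

±(1.6352 + 0.6115i) i.e. 1.6352 + 0.6115i and -1.6352 - 0.6115i


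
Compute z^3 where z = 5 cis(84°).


r^3 = 5^3 = 125
n*theta = 3*84° = 252° = 252° (mod 360)
a = 125*cos(252°) = -38.6271
b = 125*sin(252°) = -118.8821

125 cis(252°) = -38.6271 - 118.8821i


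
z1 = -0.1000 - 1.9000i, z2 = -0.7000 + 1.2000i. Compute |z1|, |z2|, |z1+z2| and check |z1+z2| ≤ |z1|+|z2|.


|z1| = sqrt((-0.1)^2 + (-1.9)^2) = sqrt(3.62) = 1.9026
|z2| = sqrt((-0.7)^2 + 1.2^2) = sqrt(1.93) = 1.3892
z1+z2 = -0.8000 - 0.7000i
|z1+z2| = sqrt(1.13) = 1.0630
|z1|+|z2| = 1.9026 + 1.3892 = 3.2918

|z1+z2| = 1.0630 ≤ |z1|+|z2| = 3.2918 (verified)


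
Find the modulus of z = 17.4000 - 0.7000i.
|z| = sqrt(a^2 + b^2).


|z| = sqrt(17.4^2 + (-0.7)^2) = sqrt(302.76 + 0.49) = sqrt(303.25) = 17.4141

|z| = 17.4141


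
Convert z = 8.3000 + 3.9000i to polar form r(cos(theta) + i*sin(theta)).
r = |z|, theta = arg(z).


r = sqrt(68.89+15.21) = sqrt(84.1) = 9.1706
theta = atan2(3.9, 8.3) = 25.1679 degrees

r = 9.1706, theta = 25.1679 degrees


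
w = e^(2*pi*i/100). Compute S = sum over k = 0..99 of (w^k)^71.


The roots are w_k = w^k with w = e^(2*pi*i/100), and (w^k)^71 = (w^71)^k.
So S = 1 + u + u^2 + ... + u^(99) with u = w^71.
71 = 0*100 + 71, so 71 is not a multiple of 100: u = w^71 ≠ 1 (w is a primitive 100th root), while u^100 = (w^100)^71 = 1.
Geometric series: S = (1 - u^100)/(1 - u) = (1 - 1)/(1 - u) = 0

S = 0


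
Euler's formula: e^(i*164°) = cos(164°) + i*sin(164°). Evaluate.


cos(164°) = -0.9613
sin(164°) = 0.2756

e^(i*164°) = -0.9613 + 0.2756i


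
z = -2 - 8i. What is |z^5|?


|z| = sqrt(4+64) = sqrt(68) = 8.2462
|z^5| = |z|^5 = (sqrt(68))^5 = 68^2 * sqrt(68) = 4624*sqrt(68)

|z^5| = 4624*sqrt(68) ≈ 38130.4808


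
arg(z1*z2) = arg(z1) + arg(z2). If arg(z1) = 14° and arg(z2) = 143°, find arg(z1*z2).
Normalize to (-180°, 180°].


arg(z1*z2) = 14° + 143° = 157°
Normalized to (-180°, 180°]: 157°

157°


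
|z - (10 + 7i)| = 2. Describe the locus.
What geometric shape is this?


|z - z0| = r is a circle with center z0 and radius r.
Center = (10, 7), radius = 2

Circle with center (10, 7) and radius 2


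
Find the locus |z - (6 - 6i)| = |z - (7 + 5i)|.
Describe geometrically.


Equal distances means the locus is the perpendicular bisector of z1 and z2.
Midpoint = ((6+7)/2, (-6+5)/2) = (6.5000, -0.5000)

Perpendicular bisector through (6.5000, -0.5000)


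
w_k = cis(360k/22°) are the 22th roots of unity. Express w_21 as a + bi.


Angle = 360*21/22 = 343.6364°
a = cos(343.6364°) = 0.9595
b = sin(343.6364°) = -0.2817

0.9595 - 0.2817i


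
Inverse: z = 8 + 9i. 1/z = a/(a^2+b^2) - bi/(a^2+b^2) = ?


|z|^2 = 64+81 = 145
1/z = (8 - 9i)/145

1/z = 0.0552 - 0.0621i


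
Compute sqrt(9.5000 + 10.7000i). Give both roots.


|z| = sqrt(90.25+114.49) = 14.3087
sqrt((|z|+a)/2) = sqrt((14.3087+9.5)/2) = sqrt(11.9044) = 3.4503
sqrt((|z|-a)/2) = sqrt((14.3087-9.5)/2) = sqrt(2.4044) = 1.5506

±(3.4503 + 1.5506i) i.e. 3.4503 + 1.5506i and -3.4503 - 1.5506i


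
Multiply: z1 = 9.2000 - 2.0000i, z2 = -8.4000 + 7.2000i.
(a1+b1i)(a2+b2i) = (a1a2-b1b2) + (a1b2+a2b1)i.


Real = 9.2*(-8.4) - (-2)*7.2 = -77.28 - (-14.4) = -62.88
Imag = 9.2*7.2 - (8.4)*(-2) = 66.24 + 16.8 = 83.04

-62.8800 + 83.0400i


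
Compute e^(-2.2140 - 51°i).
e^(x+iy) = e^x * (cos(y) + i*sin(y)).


e^-2.2140 = 0.1093
cos(-51°) = 0.6293
sin(-51°) = -0.7771
Real = 0.1093*0.6293 = 0.0688
Imag = 0.1093*(-0.7771) = -0.0849

0.0688 - 0.0849i


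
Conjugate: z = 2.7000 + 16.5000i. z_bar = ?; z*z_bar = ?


z_bar = 2.7000 - 16.5000i
z*z_bar = 2.7^2 + 16.5^2 = 7.29 + 272.25 = 279.54

z_bar = 2.7000 - 16.5000i, z*z_bar = 279.54


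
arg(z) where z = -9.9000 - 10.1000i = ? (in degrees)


Re = -9.9, Im = -10.1
arg = atan2(-10.1, -9.9) = -134.4271 degrees

arg(z) = -134.4271 degrees


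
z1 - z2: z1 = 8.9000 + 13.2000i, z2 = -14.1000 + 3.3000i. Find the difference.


Real: 8.9 + 14.1 = 23
Imag: 13.2 - 3.3 = 9.9

23.0000 + 9.9000i


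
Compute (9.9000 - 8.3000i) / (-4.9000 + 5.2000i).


Conjugate of z2 = -4.9000 - 5.2000i
Numerator: (9.9000 - 8.3000i)(-4.9000 - 5.2000i) = -91.6700 - 10.8100i
Denominator: (-4.9)^2 + 5.2^2 = 51.05
Result = (-91.6700 - 10.8100i)/51.05

-1.7957 - 0.2118i
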